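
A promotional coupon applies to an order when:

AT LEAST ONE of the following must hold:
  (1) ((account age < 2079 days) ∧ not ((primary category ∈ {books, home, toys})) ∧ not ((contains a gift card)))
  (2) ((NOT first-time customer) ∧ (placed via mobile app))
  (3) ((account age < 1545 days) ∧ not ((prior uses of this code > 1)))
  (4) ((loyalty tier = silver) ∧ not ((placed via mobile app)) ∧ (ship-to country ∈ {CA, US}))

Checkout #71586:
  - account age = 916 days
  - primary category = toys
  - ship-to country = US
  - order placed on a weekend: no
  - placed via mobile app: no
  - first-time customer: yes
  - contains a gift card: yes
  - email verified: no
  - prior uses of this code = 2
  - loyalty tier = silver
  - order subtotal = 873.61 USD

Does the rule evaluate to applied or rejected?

Applied

Atomic conditions:
  account age < 2079 days: 916 < 2079 is true
  primary category ∈ {books, home, toys}: toys is in the set → true
  contains a gift card: yes → true
  NOT first-time customer: yes → false
  placed via mobile app: no → false
  account age < 1545 days: 916 < 1545 is true
  prior uses of this code > 1: 2 > 1 is true
  loyalty tier = silver: silver == silver is true
  ship-to country ∈ {CA, US}: US is in the set → true
Combine:
[1.2] NOT true = false
[1.3] NOT true = false
[1] true AND false AND false = false
[2] false AND false = false
[3.2] NOT true = false
[3] true AND false = false
[4.2] NOT false = true
[4] true AND true AND true = true
[root] false OR false OR false OR true = true
Overall: true → applied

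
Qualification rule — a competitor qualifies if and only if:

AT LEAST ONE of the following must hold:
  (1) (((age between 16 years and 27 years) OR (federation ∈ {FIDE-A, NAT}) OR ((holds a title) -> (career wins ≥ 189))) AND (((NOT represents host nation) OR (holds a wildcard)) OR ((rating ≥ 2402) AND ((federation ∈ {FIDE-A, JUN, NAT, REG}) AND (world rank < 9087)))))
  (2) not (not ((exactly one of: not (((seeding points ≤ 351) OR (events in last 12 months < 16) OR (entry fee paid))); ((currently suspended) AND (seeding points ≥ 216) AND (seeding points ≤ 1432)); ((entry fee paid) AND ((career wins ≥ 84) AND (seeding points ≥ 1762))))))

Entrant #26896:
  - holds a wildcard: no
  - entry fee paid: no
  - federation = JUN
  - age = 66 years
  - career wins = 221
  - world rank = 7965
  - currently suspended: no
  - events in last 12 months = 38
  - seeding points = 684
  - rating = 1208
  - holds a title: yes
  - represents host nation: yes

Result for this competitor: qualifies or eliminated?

Qualifies

Atomic conditions:
  age between 16 years and 27 years: 66 in [16, 27] is false
  federation ∈ {FIDE-A, NAT}: JUN is not in the set → false
  holds a title: yes → true
  career wins ≥ 189: 221 ≥ 189 is true
  NOT represents host nation: yes → false
  holds a wildcard: no → false
  rating ≥ 2402: 1208 ≥ 2402 is false
  federation ∈ {FIDE-A, JUN, NAT, REG}: JUN is in the set → true
  world rank < 9087: 7965 < 9087 is true
  seeding points ≤ 351: 684 ≤ 351 is false
  events in last 12 months < 16: 38 < 16 is false
  entry fee paid: no → false
  currently suspended: no → false
  seeding points ≥ 216: 684 ≥ 216 is true
  seeding points ≤ 1432: 684 ≤ 1432 is true
  career wins ≥ 84: 221 ≥ 84 is true
  seeding points ≥ 1762: 684 ≥ 1762 is false
Combine:
[1.1.3] true → true = true
[1.1] false OR false OR true = true
[1.2.1] false OR false = false
[1.2.2.2] true AND true = true
[1.2.2] false AND true = false
[1.2] false OR false = false
[1] true AND false = false
[2.1.1.1.1] false OR false OR false = false
[2.1.1.1] NOT false = true
[2.1.1.2] false AND true AND true = false
[2.1.1.3.2] true AND false = false
[2.1.1.3] false AND false = false
[2.1.1] exactly-one(true, false, false) = true
[2.1] NOT true = false
[2] NOT false = true
[root] false OR true = true
Overall: true → qualifies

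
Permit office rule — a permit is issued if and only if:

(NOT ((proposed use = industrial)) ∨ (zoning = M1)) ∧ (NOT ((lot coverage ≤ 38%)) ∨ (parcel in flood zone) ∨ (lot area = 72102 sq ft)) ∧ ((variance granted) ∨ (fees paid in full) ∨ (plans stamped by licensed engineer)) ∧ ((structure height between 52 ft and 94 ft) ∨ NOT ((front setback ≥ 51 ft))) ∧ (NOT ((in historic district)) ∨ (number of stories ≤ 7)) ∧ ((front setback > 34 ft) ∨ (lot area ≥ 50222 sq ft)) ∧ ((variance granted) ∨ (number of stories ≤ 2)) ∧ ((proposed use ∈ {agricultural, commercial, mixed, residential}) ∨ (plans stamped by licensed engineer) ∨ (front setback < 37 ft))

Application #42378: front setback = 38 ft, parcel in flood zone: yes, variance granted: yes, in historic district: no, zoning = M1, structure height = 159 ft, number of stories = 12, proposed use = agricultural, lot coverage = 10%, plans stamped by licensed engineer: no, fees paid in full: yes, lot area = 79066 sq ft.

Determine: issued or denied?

Atomic conditions:
  proposed use = industrial: agricultural == industrial is false
  zoning = M1: M1 == M1 is true
  lot coverage ≤ 38%: 10 ≤ 38 is true
  parcel in flood zone: yes → true
  lot area = 72102 sq ft: 79066 == 72102 is false
  variance granted: yes → true
  fees paid in full: yes → true
  plans stamped by licensed engineer: no → false
  structure height between 52 ft and 94 ft: 159 in [52, 94] is false
  front setback ≥ 51 ft: 38 ≥ 51 is false
  in historic district: no → false
  number of stories ≤ 7: 12 ≤ 7 is false
  front setback > 34 ft: 38 > 34 is true
  lot area ≥ 50222 sq ft: 79066 ≥ 50222 is true
  number of stories ≤ 2: 12 ≤ 2 is false
  proposed use ∈ {agricultural, commercial, mixed, residential}: agricultural is in the set → true
  front setback < 37 ft: 38 < 37 is false
Combine:
[1.1] NOT false = true
[1] true OR true = true
[2.1] NOT true = false
[2] false OR true OR false = true
[3] true OR true OR false = true
[4.2] NOT false = true
[4] false OR true = true
[5.1] NOT false = true
[5] true OR false = true
[6] true OR true = true
[7] true OR false = true
[8] true OR false OR false = true
[root] true AND true AND true AND true AND true AND true AND true AND true = true
Overall: true → issued

Issued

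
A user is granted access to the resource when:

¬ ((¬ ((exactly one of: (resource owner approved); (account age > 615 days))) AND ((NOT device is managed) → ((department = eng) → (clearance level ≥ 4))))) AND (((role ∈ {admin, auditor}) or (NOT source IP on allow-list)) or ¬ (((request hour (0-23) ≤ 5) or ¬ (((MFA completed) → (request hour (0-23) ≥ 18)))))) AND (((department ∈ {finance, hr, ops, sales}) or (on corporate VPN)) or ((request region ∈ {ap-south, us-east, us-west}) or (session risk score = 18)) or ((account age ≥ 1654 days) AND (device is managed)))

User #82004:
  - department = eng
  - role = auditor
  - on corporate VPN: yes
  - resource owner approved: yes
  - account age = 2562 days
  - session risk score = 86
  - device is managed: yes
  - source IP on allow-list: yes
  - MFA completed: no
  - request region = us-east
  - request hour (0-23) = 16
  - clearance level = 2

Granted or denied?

Atomic conditions:
  resource owner approved: yes → true
  account age > 615 days: 2562 > 615 is true
  NOT device is managed: yes → false
  department = eng: eng == eng is true
  clearance level ≥ 4: 2 ≥ 4 is false
  role ∈ {admin, auditor}: auditor is in the set → true
  NOT source IP on allow-list: yes → false
  request hour (0-23) ≤ 5: 16 ≤ 5 is false
  MFA completed: no → false
  request hour (0-23) ≥ 18: 16 ≥ 18 is false
  department ∈ {finance, hr, ops, sales}: eng is not in the set → false
  on corporate VPN: yes → true
  request region ∈ {ap-south, us-east, us-west}: us-east is in the set → true
  session risk score = 18: 86 == 18 is false
  account age ≥ 1654 days: 2562 ≥ 1654 is true
  device is managed: yes → true
Combine:
[1.1.1.1] exactly-one(true, true) = false
[1.1.1] NOT false = true
[1.1.2.2] true → false = false
[1.1.2] false → false (antecedent false ⇒ implication holds) = true
[1.1] true AND true = true
[1] NOT true = false
[2.1] true OR false = true
[2.2.1.2.1] false → false (antecedent false ⇒ implication holds) = true
[2.2.1.2] NOT true = false
[2.2.1] false OR false = false
[2.2] NOT false = true
[2] true OR true = true
[3.1] false OR true = true
[3.2] true OR false = true
[3.3] true AND true = true
[3] true OR true OR true = true
[root] false AND true AND true = false
Overall: false → denied

Denied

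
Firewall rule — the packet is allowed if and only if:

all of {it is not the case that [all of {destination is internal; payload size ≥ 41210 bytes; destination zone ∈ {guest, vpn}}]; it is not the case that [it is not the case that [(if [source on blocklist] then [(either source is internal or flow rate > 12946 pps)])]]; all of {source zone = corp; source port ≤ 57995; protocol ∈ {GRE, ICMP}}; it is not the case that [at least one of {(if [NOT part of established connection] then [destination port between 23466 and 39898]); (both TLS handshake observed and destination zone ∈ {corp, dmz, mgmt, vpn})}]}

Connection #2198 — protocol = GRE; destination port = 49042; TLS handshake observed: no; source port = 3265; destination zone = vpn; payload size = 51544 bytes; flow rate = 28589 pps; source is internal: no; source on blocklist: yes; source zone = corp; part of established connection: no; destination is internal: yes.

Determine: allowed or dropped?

Dropped

Atomic conditions:
  destination is internal: yes → true
  payload size ≥ 41210 bytes: 51544 ≥ 41210 is true
  destination zone ∈ {guest, vpn}: vpn is in the set → true
  source on blocklist: yes → true
  source is internal: no → false
  flow rate > 12946 pps: 28589 > 12946 is true
  source zone = corp: corp == corp is true
  source port ≤ 57995: 3265 ≤ 57995 is true
  protocol ∈ {GRE, ICMP}: GRE is in the set → true
  NOT part of established connection: no → true
  destination port between 23466 and 39898: 49042 in [23466, 39898] is false
  TLS handshake observed: no → false
  destination zone ∈ {corp, dmz, mgmt, vpn}: vpn is in the set → true
Combine:
[1.1] true AND true AND true = true
[1] NOT true = false
[2.1.1.2] false OR true = true
[2.1.1] true → true = true
[2.1] NOT true = false
[2] NOT false = true
[3] true AND true AND true = true
[4.1.1] true → false = false
[4.1.2] false AND true = false
[4.1] false OR false = false
[4] NOT false = true
[root] false AND true AND true AND true = false
Overall: false → dropped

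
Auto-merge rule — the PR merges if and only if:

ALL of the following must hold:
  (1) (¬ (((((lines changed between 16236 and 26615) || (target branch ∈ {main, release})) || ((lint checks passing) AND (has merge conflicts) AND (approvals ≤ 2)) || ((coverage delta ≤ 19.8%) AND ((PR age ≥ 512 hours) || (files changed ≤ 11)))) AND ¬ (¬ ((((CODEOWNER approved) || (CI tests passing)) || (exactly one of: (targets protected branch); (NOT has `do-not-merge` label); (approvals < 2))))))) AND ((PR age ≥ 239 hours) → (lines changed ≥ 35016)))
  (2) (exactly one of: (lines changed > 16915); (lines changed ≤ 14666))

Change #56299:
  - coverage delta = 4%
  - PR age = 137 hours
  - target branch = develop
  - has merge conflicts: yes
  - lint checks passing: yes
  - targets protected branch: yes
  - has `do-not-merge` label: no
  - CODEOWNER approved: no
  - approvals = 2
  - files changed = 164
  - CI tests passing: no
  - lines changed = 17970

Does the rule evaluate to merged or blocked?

Merged

Atomic conditions:
  lines changed between 16236 and 26615: 17970 in [16236, 26615] is true
  target branch ∈ {main, release}: develop is not in the set → false
  lint checks passing: yes → true
  has merge conflicts: yes → true
  approvals ≤ 2: 2 ≤ 2 is true
  coverage delta ≤ 19.8%: 4 ≤ 19.8 is true
  PR age ≥ 512 hours: 137 ≥ 512 is false
  files changed ≤ 11: 164 ≤ 11 is false
  CODEOWNER approved: no → false
  CI tests passing: no → false
  targets protected branch: yes → true
  NOT has `do-not-merge` label: no → true
  approvals < 2: 2 < 2 is false
  PR age ≥ 239 hours: 137 ≥ 239 is false
  lines changed ≥ 35016: 17970 ≥ 35016 is false
  lines changed > 16915: 17970 > 16915 is true
  lines changed ≤ 14666: 17970 ≤ 14666 is false
Combine:
[1.1.1.1.1] true OR false = true
[1.1.1.1.2] true AND true AND true = true
[1.1.1.1.3.2] false OR false = false
[1.1.1.1.3] true AND false = false
[1.1.1.1] true OR true OR false = true
[1.1.1.2.1.1.1] false OR false = false
[1.1.1.2.1.1.2] exactly-one(true, true, false) = false
[1.1.1.2.1.1] false OR false = false
[1.1.1.2.1] NOT false = true
[1.1.1.2] NOT true = false
[1.1.1] true AND false = false
[1.1] NOT false = true
[1.2] false → false (antecedent false ⇒ implication holds) = true
[1] true AND true = true
[2] exactly-one(true, false) = true
[root] true AND true = true
Overall: true → merged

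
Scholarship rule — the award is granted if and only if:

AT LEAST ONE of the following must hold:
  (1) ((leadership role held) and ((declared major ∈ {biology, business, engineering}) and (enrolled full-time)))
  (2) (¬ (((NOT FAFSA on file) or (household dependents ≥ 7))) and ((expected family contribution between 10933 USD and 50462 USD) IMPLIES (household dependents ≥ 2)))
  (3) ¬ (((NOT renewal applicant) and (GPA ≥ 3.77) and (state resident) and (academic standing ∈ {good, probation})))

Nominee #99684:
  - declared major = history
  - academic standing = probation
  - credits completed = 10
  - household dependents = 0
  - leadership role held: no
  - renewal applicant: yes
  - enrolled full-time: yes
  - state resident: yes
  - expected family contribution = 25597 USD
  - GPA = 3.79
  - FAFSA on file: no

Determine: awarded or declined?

Awarded

Atomic conditions:
  leadership role held: no → false
  declared major ∈ {biology, business, engineering}: history is not in the set → false
  enrolled full-time: yes → true
  NOT FAFSA on file: no → true
  household dependents ≥ 7: 0 ≥ 7 is false
  expected family contribution between 10933 USD and 50462 USD: 25597 in [10933, 50462] is true
  household dependents ≥ 2: 0 ≥ 2 is false
  NOT renewal applicant: yes → false
  GPA ≥ 3.77: 3.79 ≥ 3.77 is true
  state resident: yes → true
  academic standing ∈ {good, probation}: probation is in the set → true
Combine:
[1.2] false AND true = false
[1] false AND false = false
[2.1.1] true OR false = true
[2.1] NOT true = false
[2.2] true → false = false
[2] false AND false = false
[3.1] false AND true AND true AND true = false
[3] NOT false = true
[root] false OR false OR true = true
Overall: true → awarded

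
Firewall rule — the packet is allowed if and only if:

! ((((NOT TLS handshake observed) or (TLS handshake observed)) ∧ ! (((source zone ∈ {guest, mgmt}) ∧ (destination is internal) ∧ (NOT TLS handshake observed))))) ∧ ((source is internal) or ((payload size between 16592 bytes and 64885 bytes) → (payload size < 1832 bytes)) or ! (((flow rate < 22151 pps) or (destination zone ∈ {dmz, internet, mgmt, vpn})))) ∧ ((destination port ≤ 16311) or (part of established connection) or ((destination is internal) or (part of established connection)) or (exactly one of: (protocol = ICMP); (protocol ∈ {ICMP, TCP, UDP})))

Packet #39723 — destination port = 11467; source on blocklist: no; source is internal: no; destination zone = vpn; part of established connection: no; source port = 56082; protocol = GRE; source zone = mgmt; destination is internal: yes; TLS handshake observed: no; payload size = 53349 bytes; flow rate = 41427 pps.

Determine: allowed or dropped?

Atomic conditions:
  NOT TLS handshake observed: no → true
  TLS handshake observed: no → false
  source zone ∈ {guest, mgmt}: mgmt is in the set → true
  destination is internal: yes → true
  source is internal: no → false
  payload size between 16592 bytes and 64885 bytes: 53349 in [16592, 64885] is true
  payload size < 1832 bytes: 53349 < 1832 is false
  flow rate < 22151 pps: 41427 < 22151 is false
  destination zone ∈ {dmz, internet, mgmt, vpn}: vpn is in the set → true
  destination port ≤ 16311: 11467 ≤ 16311 is true
  part of established connection: no → false
  protocol = ICMP: GRE == ICMP is false
  protocol ∈ {ICMP, TCP, UDP}: GRE is not in the set → false
Combine:
[1.1.1] true OR false = true
[1.1.2.1] true AND true AND true = true
[1.1.2] NOT true = false
[1.1] true AND false = false
[1] NOT false = true
[2.2] true → false = false
[2.3.1] false OR true = true
[2.3] NOT true = false
[2] false OR false OR false = false
[3.3] true OR false = true
[3.4] exactly-one(false, false) = false
[3] true OR false OR true OR false = true
[root] true AND false AND true = false
Overall: false → dropped

Dropped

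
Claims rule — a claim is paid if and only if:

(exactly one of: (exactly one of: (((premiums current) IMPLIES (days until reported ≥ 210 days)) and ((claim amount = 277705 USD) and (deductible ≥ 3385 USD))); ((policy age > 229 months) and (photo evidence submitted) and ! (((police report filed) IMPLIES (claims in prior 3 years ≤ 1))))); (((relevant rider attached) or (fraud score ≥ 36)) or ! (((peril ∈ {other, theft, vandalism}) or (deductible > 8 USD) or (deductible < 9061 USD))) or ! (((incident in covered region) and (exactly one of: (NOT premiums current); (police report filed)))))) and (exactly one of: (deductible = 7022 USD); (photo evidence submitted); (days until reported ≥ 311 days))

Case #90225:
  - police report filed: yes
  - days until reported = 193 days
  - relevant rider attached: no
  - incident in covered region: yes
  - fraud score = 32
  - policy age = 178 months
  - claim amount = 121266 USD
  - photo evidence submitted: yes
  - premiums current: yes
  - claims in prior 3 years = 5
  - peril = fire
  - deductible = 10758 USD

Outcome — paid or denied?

Atomic conditions:
  premiums current: yes → true
  days until reported ≥ 210 days: 193 ≥ 210 is false
  claim amount = 277705 USD: 121266 == 277705 is false
  deductible ≥ 3385 USD: 10758 ≥ 3385 is true
  policy age > 229 months: 178 > 229 is false
  photo evidence submitted: yes → true
  police report filed: yes → true
  claims in prior 3 years ≤ 1: 5 ≤ 1 is false
  relevant rider attached: no → false
  fraud score ≥ 36: 32 ≥ 36 is false
  peril ∈ {other, theft, vandalism}: fire is not in the set → false
  deductible > 8 USD: 10758 > 8 is true
  deductible < 9061 USD: 10758 < 9061 is false
  incident in covered region: yes → true
  NOT premiums current: yes → false
  deductible = 7022 USD: 10758 == 7022 is false
  days until reported ≥ 311 days: 193 ≥ 311 is false
Combine:
[1.1.1.1] true → false = false
[1.1.1.2] false AND true = false
[1.1.1] false AND false = false
[1.1.2.3.1] true → false = false
[1.1.2.3] NOT false = true
[1.1.2] false AND true AND true = false
[1.1] exactly-one(false, false) = false
[1.2.1] false OR false = false
[1.2.2.1] false OR true OR false = true
[1.2.2] NOT true = false
[1.2.3.1.2] exactly-one(false, true) = true
[1.2.3.1] true AND true = true
[1.2.3] NOT true = false
[1.2] false OR false OR false = false
[1] exactly-one(false, false) = false
[2] exactly-one(false, true, false) = true
[root] false AND true = false
Overall: false → denied

Denied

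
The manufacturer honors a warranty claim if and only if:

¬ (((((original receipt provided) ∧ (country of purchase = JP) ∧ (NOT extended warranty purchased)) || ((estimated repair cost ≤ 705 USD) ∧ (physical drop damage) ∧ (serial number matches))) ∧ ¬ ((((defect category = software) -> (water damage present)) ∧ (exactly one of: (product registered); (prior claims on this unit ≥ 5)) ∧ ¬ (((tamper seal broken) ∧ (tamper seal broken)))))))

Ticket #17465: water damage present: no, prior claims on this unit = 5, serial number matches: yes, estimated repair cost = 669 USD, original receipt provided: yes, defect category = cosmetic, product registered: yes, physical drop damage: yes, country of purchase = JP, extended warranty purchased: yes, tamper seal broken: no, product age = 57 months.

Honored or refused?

Atomic conditions:
  original receipt provided: yes → true
  country of purchase = JP: JP == JP is true
  NOT extended warranty purchased: yes → false
  estimated repair cost ≤ 705 USD: 669 ≤ 705 is true
  physical drop damage: yes → true
  serial number matches: yes → true
  defect category = software: cosmetic == software is false
  water damage present: no → false
  product registered: yes → true
  prior claims on this unit ≥ 5: 5 ≥ 5 is true
  tamper seal broken: no → false
Combine:
[1.1.1] true AND true AND false = false
[1.1.2] true AND true AND true = true
[1.1] false OR true = true
[1.2.1.1] false → false (antecedent false ⇒ implication holds) = true
[1.2.1.2] exactly-one(true, true) = false
[1.2.1.3.1] false AND false = false
[1.2.1.3] NOT false = true
[1.2.1] true AND false AND true = false
[1.2] NOT false = true
[1] true AND true = true
[root] NOT true = false
Overall: false → refused

Refused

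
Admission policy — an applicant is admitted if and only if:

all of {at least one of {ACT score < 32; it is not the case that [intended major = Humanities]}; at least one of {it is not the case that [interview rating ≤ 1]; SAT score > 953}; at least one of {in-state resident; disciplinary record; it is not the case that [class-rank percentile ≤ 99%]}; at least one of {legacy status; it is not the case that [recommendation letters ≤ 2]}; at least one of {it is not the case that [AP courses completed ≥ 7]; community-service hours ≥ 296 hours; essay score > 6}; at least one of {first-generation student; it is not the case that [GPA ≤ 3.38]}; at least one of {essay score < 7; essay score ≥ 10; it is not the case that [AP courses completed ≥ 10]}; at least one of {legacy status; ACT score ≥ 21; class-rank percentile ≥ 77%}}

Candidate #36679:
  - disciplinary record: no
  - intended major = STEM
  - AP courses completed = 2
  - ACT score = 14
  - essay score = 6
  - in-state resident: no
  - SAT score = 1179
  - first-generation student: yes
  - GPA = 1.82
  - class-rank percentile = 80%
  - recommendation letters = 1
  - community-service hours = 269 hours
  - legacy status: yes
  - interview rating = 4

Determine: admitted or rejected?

Rejected

Atomic conditions:
  ACT score < 32: 14 < 32 is true
  intended major = Humanities: STEM == Humanities is false
  interview rating ≤ 1: 4 ≤ 1 is false
  SAT score > 953: 1179 > 953 is true
  in-state resident: no → false
  disciplinary record: no → false
  class-rank percentile ≤ 99%: 80 ≤ 99 is true
  legacy status: yes → true
  recommendation letters ≤ 2: 1 ≤ 2 is true
  AP courses completed ≥ 7: 2 ≥ 7 is false
  community-service hours ≥ 296 hours: 269 ≥ 296 is false
  essay score > 6: 6 > 6 is false
  first-generation student: yes → true
  GPA ≤ 3.38: 1.82 ≤ 3.38 is true
  essay score < 7: 6 < 7 is true
  essay score ≥ 10: 6 ≥ 10 is false
  AP courses completed ≥ 10: 2 ≥ 10 is false
  ACT score ≥ 21: 14 ≥ 21 is false
  class-rank percentile ≥ 77%: 80 ≥ 77 is true
Combine:
[1.2] NOT false = true
[1] true OR true = true
[2.1] NOT false = true
[2] true OR true = true
[3.3] NOT true = false
[3] false OR false OR false = false
[4.2] NOT true = false
[4] true OR false = true
[5.1] NOT false = true
[5] true OR false OR false = true
[6.2] NOT true = false
[6] true OR false = true
[7.3] NOT false = true
[7] true OR false OR true = true
[8] true OR false OR true = true
[root] true AND true AND false AND true AND true AND true AND true AND true = false
Overall: false → rejected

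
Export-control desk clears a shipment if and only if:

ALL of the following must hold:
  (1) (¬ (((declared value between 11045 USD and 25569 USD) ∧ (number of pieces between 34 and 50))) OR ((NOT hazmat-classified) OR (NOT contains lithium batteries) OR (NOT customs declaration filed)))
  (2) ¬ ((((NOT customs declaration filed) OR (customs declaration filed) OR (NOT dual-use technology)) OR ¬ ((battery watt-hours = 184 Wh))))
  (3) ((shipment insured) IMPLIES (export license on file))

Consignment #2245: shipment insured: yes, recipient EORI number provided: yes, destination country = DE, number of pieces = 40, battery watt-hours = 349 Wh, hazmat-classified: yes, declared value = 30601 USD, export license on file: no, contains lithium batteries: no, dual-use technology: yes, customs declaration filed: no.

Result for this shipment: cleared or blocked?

Blocked

Atomic conditions:
  declared value between 11045 USD and 25569 USD: 30601 in [11045, 25569] is false
  number of pieces between 34 and 50: 40 in [34, 50] is true
  NOT hazmat-classified: yes → false
  NOT contains lithium batteries: no → true
  NOT customs declaration filed: no → true
  customs declaration filed: no → false
  NOT dual-use technology: yes → false
  battery watt-hours = 184 Wh: 349 == 184 is false
  shipment insured: yes → true
  export license on file: no → false
Combine:
[1.1.1] false AND true = false
[1.1] NOT false = true
[1.2] false OR true OR true = true
[1] true OR true = true
[2.1.1] true OR false OR false = true
[2.1.2] NOT false = true
[2.1] true OR true = true
[2] NOT true = false
[3] true → false = false
[root] true AND false AND false = false
Overall: false → blocked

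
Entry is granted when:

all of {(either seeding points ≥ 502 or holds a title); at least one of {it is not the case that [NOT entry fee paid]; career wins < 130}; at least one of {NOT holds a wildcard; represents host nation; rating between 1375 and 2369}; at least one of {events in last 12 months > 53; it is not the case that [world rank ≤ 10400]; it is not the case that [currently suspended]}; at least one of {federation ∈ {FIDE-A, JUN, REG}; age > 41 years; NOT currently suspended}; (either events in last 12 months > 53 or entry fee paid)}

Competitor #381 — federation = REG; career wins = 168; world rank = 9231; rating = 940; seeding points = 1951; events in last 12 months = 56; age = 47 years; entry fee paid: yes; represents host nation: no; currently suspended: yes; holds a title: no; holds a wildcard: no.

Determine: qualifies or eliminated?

Qualifies

Atomic conditions:
  seeding points ≥ 502: 1951 ≥ 502 is true
  holds a title: no → false
  NOT entry fee paid: yes → false
  career wins < 130: 168 < 130 is false
  NOT holds a wildcard: no → true
  represents host nation: no → false
  rating between 1375 and 2369: 940 in [1375, 2369] is false
  events in last 12 months > 53: 56 > 53 is true
  world rank ≤ 10400: 9231 ≤ 10400 is true
  currently suspended: yes → true
  federation ∈ {FIDE-A, JUN, REG}: REG is in the set → true
  age > 41 years: 47 > 41 is true
  NOT currently suspended: yes → false
  entry fee paid: yes → true
Combine:
[1] true OR false = true
[2.1] NOT false = true
[2] true OR false = true
[3] true OR false OR false = true
[4.2] NOT true = false
[4.3] NOT true = false
[4] true OR false OR false = true
[5] true OR true OR false = true
[6] true OR true = true
[root] true AND true AND true AND true AND true AND true = true
Overall: true → qualifies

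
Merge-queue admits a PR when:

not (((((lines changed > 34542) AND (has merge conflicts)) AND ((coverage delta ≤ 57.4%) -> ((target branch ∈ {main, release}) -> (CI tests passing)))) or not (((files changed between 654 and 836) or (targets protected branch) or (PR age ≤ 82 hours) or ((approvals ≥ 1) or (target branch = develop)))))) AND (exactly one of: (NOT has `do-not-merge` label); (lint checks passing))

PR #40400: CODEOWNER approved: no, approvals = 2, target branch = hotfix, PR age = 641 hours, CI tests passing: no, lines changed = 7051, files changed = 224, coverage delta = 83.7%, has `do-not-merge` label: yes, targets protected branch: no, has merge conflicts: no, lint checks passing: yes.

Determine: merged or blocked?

Merged

Atomic conditions:
  lines changed > 34542: 7051 > 34542 is false
  has merge conflicts: no → false
  coverage delta ≤ 57.4%: 83.7 ≤ 57.4 is false
  target branch ∈ {main, release}: hotfix is not in the set → false
  CI tests passing: no → false
  files changed between 654 and 836: 224 in [654, 836] is false
  targets protected branch: no → false
  PR age ≤ 82 hours: 641 ≤ 82 is false
  approvals ≥ 1: 2 ≥ 1 is true
  target branch = develop: hotfix == develop is false
  NOT has `do-not-merge` label: yes → false
  lint checks passing: yes → true
Combine:
[1.1.1.1] false AND false = false
[1.1.1.2.2] false → false (antecedent false ⇒ implication holds) = true
[1.1.1.2] false → true (antecedent false ⇒ implication holds) = true
[1.1.1] false AND true = false
[1.1.2.1.4] true OR false = true
[1.1.2.1] false OR false OR false OR true = true
[1.1.2] NOT true = false
[1.1] false OR false = false
[1] NOT false = true
[2] exactly-one(false, true) = true
[root] true AND true = true
Overall: true → merged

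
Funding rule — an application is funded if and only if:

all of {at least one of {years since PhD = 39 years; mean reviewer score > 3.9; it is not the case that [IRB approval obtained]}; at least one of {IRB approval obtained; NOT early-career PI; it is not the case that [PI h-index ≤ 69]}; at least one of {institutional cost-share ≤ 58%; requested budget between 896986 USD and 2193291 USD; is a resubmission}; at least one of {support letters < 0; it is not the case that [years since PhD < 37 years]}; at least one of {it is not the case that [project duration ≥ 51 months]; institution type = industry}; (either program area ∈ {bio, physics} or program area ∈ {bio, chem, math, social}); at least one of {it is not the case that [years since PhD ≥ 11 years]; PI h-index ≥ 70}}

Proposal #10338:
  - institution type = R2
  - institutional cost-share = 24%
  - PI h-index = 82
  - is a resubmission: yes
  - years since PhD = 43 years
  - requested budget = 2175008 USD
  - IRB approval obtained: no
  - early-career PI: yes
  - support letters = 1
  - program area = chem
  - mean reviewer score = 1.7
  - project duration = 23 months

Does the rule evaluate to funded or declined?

Atomic conditions:
  years since PhD = 39 years: 43 == 39 is false
  mean reviewer score > 3.9: 1.7 > 3.9 is false
  IRB approval obtained: no → false
  NOT early-career PI: yes → false
  PI h-index ≤ 69: 82 ≤ 69 is false
  institutional cost-share ≤ 58%: 24 ≤ 58 is true
  requested budget between 896986 USD and 2193291 USD: 2175008 in [896986, 2193291] is true
  is a resubmission: yes → true
  support letters < 0: 1 < 0 is false
  years since PhD < 37 years: 43 < 37 is false
  project duration ≥ 51 months: 23 ≥ 51 is false
  institution type = industry: R2 == industry is false
  program area ∈ {bio, physics}: chem is not in the set → false
  program area ∈ {bio, chem, math, social}: chem is in the set → true
  years since PhD ≥ 11 years: 43 ≥ 11 is true
  PI h-index ≥ 70: 82 ≥ 70 is true
Combine:
[1.3] NOT false = true
[1] false OR false OR true = true
[2.3] NOT false = true
[2] false OR false OR true = true
[3] true OR true OR true = true
[4.2] NOT false = true
[4] false OR true = true
[5.1] NOT false = true
[5] true OR false = true
[6] false OR true = true
[7.1] NOT true = false
[7] false OR true = true
[root] true AND true AND true AND true AND true AND true AND true = true
Overall: true → funded

Funded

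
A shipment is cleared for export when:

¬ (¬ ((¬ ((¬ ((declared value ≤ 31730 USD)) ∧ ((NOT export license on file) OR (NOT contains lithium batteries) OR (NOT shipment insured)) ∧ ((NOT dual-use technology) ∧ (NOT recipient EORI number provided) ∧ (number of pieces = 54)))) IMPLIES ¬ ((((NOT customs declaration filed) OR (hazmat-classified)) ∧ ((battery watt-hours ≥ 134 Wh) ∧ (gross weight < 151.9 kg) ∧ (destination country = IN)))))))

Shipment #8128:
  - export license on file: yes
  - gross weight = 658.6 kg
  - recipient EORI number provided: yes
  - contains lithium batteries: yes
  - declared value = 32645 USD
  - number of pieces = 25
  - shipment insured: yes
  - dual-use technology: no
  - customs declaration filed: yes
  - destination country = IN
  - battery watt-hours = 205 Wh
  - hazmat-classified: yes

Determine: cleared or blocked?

Cleared

Atomic conditions:
  declared value ≤ 31730 USD: 32645 ≤ 31730 is false
  NOT export license on file: yes → false
  NOT contains lithium batteries: yes → false
  NOT shipment insured: yes → false
  NOT dual-use technology: no → true
  NOT recipient EORI number provided: yes → false
  number of pieces = 54: 25 == 54 is false
  NOT customs declaration filed: yes → false
  hazmat-classified: yes → true
  battery watt-hours ≥ 134 Wh: 205 ≥ 134 is true
  gross weight < 151.9 kg: 658.6 < 151.9 is false
  destination country = IN: IN == IN is true
Combine:
[1.1.1.1.1] NOT false = true
[1.1.1.1.2] false OR false OR false = false
[1.1.1.1.3] true AND false AND false = false
[1.1.1.1] true AND false AND false = false
[1.1.1] NOT false = true
[1.1.2.1.1] false OR true = true
[1.1.2.1.2] true AND false AND true = false
[1.1.2.1] true AND false = false
[1.1.2] NOT false = true
[1.1] true → true = true
[1] NOT true = false
[root] NOT false = true
Overall: true → cleared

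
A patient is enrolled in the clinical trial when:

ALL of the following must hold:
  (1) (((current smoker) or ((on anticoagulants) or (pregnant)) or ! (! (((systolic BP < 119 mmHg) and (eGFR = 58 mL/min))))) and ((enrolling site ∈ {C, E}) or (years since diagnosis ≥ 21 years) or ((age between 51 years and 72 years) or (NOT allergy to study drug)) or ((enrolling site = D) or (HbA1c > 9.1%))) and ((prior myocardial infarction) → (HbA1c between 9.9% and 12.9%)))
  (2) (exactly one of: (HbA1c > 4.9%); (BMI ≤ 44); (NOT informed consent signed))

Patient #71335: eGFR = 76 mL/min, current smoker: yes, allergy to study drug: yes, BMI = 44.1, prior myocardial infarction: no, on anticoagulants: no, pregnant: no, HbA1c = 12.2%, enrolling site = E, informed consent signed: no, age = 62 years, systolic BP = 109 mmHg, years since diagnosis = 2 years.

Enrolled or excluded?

Excluded

Atomic conditions:
  current smoker: yes → true
  on anticoagulants: no → false
  pregnant: no → false
  systolic BP < 119 mmHg: 109 < 119 is true
  eGFR = 58 mL/min: 76 == 58 is false
  enrolling site ∈ {C, E}: E is in the set → true
  years since diagnosis ≥ 21 years: 2 ≥ 21 is false
  age between 51 years and 72 years: 62 in [51, 72] is true
  NOT allergy to study drug: yes → false
  enrolling site = D: E == D is false
  HbA1c > 9.1%: 12.2 > 9.1 is true
  prior myocardial infarction: no → false
  HbA1c between 9.9% and 12.9%: 12.2 in [9.9, 12.9] is true
  HbA1c > 4.9%: 12.2 > 4.9 is true
  BMI ≤ 44: 44.1 ≤ 44 is false
  NOT informed consent signed: no → true
Combine:
[1.1.2] false OR false = false
[1.1.3.1.1] true AND false = false
[1.1.3.1] NOT false = true
[1.1.3] NOT true = false
[1.1] true OR false OR false = true
[1.2.3] true OR false = true
[1.2.4] false OR true = true
[1.2] true OR false OR true OR true = true
[1.3] false → true (antecedent false ⇒ implication holds) = true
[1] true AND true AND true = true
[2] exactly-one(true, false, true) = false
[root] true AND false = false
Overall: false → excluded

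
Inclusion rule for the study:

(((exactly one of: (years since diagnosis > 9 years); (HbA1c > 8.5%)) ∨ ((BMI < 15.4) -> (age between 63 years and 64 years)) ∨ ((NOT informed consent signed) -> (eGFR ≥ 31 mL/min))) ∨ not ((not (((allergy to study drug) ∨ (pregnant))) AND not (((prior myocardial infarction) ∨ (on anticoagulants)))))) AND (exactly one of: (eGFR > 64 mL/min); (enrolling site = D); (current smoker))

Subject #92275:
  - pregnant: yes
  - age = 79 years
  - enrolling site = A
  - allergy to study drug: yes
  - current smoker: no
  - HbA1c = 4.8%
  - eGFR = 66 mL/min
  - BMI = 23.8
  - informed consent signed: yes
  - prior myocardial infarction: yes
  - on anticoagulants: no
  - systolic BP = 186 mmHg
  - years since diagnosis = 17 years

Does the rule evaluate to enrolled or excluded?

Enrolled

Atomic conditions:
  years since diagnosis > 9 years: 17 > 9 is true
  HbA1c > 8.5%: 4.8 > 8.5 is false
  BMI < 15.4: 23.8 < 15.4 is false
  age between 63 years and 64 years: 79 in [63, 64] is false
  NOT informed consent signed: yes → false
  eGFR ≥ 31 mL/min: 66 ≥ 31 is true
  allergy to study drug: yes → true
  pregnant: yes → true
  prior myocardial infarction: yes → true
  on anticoagulants: no → false
  eGFR > 64 mL/min: 66 > 64 is true
  enrolling site = D: A == D is false
  current smoker: no → false
Combine:
[1.1.1] exactly-one(true, false) = true
[1.1.2] false → false (antecedent false ⇒ implication holds) = true
[1.1.3] false → true (antecedent false ⇒ implication holds) = true
[1.1] true OR true OR true = true
[1.2.1.1.1] true OR true = true
[1.2.1.1] NOT true = false
[1.2.1.2.1] true OR false = true
[1.2.1.2] NOT true = false
[1.2.1] false AND false = false
[1.2] NOT false = true
[1] true OR true = true
[2] exactly-one(true, false, false) = true
[root] true AND true = true
Overall: true → enrolled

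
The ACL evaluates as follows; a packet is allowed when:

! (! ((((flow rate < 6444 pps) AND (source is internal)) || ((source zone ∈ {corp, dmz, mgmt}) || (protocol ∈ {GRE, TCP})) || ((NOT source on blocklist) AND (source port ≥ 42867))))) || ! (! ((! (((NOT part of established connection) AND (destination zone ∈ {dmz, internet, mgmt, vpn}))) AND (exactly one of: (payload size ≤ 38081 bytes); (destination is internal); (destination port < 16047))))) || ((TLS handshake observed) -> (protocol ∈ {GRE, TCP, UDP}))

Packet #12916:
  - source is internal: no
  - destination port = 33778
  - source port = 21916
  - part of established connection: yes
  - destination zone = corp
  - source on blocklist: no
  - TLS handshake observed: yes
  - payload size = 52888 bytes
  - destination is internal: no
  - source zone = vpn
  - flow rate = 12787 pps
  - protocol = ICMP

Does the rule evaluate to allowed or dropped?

Atomic conditions:
  flow rate < 6444 pps: 12787 < 6444 is false
  source is internal: no → false
  source zone ∈ {corp, dmz, mgmt}: vpn is not in the set → false
  protocol ∈ {GRE, TCP}: ICMP is not in the set → false
  NOT source on blocklist: no → true
  source port ≥ 42867: 21916 ≥ 42867 is false
  NOT part of established connection: yes → false
  destination zone ∈ {dmz, internet, mgmt, vpn}: corp is not in the set → false
  payload size ≤ 38081 bytes: 52888 ≤ 38081 is false
  destination is internal: no → false
  destination port < 16047: 33778 < 16047 is false
  TLS handshake observed: yes → true
  protocol ∈ {GRE, TCP, UDP}: ICMP is not in the set → false
Combine:
[1.1.1.1] false AND false = false
[1.1.1.2] false OR false = false
[1.1.1.3] true AND false = false
[1.1.1] false OR false OR false = false
[1.1] NOT false = true
[1] NOT true = false
[2.1.1.1.1] false AND false = false
[2.1.1.1] NOT false = true
[2.1.1.2] exactly-one(false, false, false) = false
[2.1.1] true AND false = false
[2.1] NOT false = true
[2] NOT true = false
[3] true → false = false
[root] false OR false OR false = false
Overall: false → dropped

Dropped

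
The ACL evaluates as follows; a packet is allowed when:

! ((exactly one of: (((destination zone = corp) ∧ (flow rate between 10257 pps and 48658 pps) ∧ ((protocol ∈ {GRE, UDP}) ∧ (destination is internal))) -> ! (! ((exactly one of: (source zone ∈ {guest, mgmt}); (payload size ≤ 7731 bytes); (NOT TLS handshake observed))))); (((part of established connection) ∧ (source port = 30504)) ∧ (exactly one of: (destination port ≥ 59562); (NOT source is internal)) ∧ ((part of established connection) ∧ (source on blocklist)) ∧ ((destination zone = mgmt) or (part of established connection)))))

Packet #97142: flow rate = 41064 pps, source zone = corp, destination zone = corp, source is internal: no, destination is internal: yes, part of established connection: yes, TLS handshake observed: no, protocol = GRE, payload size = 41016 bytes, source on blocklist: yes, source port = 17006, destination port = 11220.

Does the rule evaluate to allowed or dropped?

Atomic conditions:
  destination zone = corp: corp == corp is true
  flow rate between 10257 pps and 48658 pps: 41064 in [10257, 48658] is true
  protocol ∈ {GRE, UDP}: GRE is in the set → true
  destination is internal: yes → true
  source zone ∈ {guest, mgmt}: corp is not in the set → false
  payload size ≤ 7731 bytes: 41016 ≤ 7731 is false
  NOT TLS handshake observed: no → true
  part of established connection: yes → true
  source port = 30504: 17006 == 30504 is false
  destination port ≥ 59562: 11220 ≥ 59562 is false
  NOT source is internal: no → true
  source on blocklist: yes → true
  destination zone = mgmt: corp == mgmt is false
Combine:
[1.1.1.3] true AND true = true
[1.1.1] true AND true AND true = true
[1.1.2.1.1] exactly-one(false, false, true) = true
[1.1.2.1] NOT true = false
[1.1.2] NOT false = true
[1.1] true → true = true
[1.2.1] true AND false = false
[1.2.2] exactly-one(false, true) = true
[1.2.3] true AND true = true
[1.2.4] false OR true = true
[1.2] false AND true AND true AND true = false
[1] exactly-one(true, false) = true
[root] NOT true = false
Overall: false → dropped

Dropped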